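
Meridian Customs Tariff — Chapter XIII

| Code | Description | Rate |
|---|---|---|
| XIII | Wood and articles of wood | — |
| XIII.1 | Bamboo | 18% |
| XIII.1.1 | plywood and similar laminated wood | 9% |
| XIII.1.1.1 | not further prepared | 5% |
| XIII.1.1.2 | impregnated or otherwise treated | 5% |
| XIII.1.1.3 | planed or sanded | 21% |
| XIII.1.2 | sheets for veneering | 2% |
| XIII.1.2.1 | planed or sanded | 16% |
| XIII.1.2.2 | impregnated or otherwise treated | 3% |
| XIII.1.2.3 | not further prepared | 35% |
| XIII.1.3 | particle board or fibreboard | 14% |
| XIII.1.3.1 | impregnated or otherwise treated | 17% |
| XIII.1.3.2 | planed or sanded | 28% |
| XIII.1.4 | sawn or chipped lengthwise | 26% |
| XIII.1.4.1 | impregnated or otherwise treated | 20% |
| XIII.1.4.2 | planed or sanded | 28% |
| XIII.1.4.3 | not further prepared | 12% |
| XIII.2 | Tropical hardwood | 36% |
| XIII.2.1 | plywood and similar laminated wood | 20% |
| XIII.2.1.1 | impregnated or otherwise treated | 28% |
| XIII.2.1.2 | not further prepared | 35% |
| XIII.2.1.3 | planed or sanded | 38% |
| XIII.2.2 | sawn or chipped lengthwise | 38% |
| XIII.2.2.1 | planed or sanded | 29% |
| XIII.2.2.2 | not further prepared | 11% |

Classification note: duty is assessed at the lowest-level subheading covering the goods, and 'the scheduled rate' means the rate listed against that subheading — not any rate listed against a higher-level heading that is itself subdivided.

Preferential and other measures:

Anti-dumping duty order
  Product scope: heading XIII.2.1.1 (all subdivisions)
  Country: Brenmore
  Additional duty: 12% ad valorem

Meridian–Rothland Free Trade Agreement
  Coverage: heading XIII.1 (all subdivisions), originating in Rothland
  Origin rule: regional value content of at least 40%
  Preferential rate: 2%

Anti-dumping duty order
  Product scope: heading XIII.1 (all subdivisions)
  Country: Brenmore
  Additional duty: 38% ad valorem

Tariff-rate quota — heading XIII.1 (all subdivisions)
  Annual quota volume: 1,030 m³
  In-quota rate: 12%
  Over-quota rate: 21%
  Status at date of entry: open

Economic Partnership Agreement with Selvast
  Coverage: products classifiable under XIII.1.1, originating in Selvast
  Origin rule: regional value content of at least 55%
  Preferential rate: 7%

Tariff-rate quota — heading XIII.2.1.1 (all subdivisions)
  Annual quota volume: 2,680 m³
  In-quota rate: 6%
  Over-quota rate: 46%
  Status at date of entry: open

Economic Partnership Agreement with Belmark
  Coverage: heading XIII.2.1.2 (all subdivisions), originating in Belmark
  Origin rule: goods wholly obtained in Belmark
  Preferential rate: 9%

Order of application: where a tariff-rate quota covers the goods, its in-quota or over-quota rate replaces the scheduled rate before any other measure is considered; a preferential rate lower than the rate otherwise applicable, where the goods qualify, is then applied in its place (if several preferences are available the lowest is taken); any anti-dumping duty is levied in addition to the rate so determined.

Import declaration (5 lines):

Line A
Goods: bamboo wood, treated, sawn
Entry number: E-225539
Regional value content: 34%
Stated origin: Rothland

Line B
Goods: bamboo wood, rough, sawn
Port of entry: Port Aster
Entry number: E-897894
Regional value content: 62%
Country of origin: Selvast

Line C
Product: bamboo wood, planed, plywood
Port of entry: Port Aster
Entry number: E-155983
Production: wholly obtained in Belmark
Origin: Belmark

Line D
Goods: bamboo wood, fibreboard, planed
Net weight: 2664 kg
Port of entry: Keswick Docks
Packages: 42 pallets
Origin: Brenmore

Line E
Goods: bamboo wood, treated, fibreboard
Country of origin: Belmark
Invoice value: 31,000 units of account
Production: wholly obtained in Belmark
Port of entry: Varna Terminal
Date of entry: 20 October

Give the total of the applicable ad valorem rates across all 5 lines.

98%

Line A: bamboo → XIII.1; sawn → XIII.1.4; treated → XIII.1.4.1. Scheduled 20%. quota on XIII.1 open → in-quota 12%; Rothland agreement on XIII.1: RVC < 40%. → 12%.
Line B: bamboo → XIII.1; sawn → XIII.1.4; rough → XIII.1.4.3. Scheduled 12%. quota on XIII.1 open → in-quota 12%; Selvast agreement on XIII.1.1: XIII.1.4.3 not covered. → 12%.
Line C: bamboo → XIII.1; plywood → XIII.1.1; planed → XIII.1.1.3. Scheduled 21%. quota on XIII.1 open → in-quota 12%; Belmark agreement on XIII.2.1.2: XIII.1.1.3 not covered. → 12%.
Line D: bamboo → XIII.1; fibreboard → XIII.1.3; planed → XIII.1.3.2. Scheduled 28%. quota on XIII.1 open → in-quota 12%; anti-dumping (Brenmore, XIII.1): +38%; total 12% + 38% = 50%. → 50%.
Line E: bamboo → XIII.1; fibreboard → XIII.1.3; treated → XIII.1.3.1. Scheduled 17%. quota on XIII.1 open → in-quota 12%; Belmark agreement on XIII.2.1.2: XIII.1.3.1 not covered. → 12%.
Sum: 12% + 12% + 12% + 50% + 12% = 98%.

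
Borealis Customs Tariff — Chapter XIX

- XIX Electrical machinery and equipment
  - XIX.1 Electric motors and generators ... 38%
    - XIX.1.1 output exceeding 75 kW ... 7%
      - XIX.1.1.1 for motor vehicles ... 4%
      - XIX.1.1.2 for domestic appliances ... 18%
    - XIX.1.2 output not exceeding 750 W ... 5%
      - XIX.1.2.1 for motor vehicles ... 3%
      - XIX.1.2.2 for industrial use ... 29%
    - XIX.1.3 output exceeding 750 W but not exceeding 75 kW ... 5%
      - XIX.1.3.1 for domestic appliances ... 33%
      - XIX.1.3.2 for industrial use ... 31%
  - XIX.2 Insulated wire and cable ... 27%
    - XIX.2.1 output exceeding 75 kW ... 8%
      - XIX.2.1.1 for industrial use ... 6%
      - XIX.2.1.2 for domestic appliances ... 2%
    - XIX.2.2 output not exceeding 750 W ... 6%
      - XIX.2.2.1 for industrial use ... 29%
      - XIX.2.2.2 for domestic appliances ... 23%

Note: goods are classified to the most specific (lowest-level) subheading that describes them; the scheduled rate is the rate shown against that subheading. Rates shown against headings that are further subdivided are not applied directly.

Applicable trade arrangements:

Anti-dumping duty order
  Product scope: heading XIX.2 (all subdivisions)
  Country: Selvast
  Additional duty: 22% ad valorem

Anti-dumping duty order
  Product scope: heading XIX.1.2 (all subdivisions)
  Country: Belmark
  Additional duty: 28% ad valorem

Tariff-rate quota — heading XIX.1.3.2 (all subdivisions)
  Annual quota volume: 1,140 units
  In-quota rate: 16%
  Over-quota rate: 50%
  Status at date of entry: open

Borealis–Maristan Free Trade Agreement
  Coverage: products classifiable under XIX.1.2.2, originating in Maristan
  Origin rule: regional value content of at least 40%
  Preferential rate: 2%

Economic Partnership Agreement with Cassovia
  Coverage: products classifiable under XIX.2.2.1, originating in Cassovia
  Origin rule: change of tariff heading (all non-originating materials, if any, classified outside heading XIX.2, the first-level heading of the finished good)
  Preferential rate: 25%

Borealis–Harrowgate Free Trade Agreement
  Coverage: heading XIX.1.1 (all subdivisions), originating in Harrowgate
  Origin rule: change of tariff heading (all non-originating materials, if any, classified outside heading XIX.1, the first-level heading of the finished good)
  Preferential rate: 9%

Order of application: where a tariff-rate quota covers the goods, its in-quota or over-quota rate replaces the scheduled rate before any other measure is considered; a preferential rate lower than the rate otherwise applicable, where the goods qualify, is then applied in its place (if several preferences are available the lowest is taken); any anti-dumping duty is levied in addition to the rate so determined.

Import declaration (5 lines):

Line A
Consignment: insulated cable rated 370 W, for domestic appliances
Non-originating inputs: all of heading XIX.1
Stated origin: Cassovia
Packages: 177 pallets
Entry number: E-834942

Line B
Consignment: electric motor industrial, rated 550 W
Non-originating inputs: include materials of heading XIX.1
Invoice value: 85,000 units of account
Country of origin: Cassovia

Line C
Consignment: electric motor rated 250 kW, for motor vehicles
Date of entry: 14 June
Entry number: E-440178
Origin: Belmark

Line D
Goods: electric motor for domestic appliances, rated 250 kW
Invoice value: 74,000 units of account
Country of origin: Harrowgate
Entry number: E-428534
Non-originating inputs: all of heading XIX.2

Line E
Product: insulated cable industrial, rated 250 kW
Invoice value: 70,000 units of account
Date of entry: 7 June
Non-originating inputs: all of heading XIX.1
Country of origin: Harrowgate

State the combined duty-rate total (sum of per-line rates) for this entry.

Line A: insulated cable → XIX.2; rated 370 W → XIX.2.2; for domestic appliances → XIX.2.2.2. Scheduled 23%. Cassovia agreement on XIX.2.2.1: XIX.2.2.2 not covered. → 23%.
Line B: electric motor → XIX.1; rated 550 W → XIX.1.2; industrial → XIX.1.2.2. Scheduled 29%. Cassovia agreement on XIX.2.2.1: XIX.1.2.2 not covered. → 29%.
Line C: electric motor → XIX.1; rated 250 kW → XIX.1.1; for motor vehicles → XIX.1.1.1. Scheduled 4%. No special measure applies. → 4%.
Line D: electric motor → XIX.1; rated 250 kW → XIX.1.1; for domestic appliances → XIX.1.1.2. Scheduled 18%. Harrowgate agreement on XIX.1.1: CTH met → 9% available; preferential 9%. → 9%.
Line E: insulated cable → XIX.2; rated 250 kW → XIX.2.1; industrial → XIX.2.1.1. Scheduled 6%. Harrowgate agreement on XIX.1.1: XIX.2.1.1 not covered. → 6%.
Sum: 23% + 29% + 4% + 9% + 6% = 71%.

71%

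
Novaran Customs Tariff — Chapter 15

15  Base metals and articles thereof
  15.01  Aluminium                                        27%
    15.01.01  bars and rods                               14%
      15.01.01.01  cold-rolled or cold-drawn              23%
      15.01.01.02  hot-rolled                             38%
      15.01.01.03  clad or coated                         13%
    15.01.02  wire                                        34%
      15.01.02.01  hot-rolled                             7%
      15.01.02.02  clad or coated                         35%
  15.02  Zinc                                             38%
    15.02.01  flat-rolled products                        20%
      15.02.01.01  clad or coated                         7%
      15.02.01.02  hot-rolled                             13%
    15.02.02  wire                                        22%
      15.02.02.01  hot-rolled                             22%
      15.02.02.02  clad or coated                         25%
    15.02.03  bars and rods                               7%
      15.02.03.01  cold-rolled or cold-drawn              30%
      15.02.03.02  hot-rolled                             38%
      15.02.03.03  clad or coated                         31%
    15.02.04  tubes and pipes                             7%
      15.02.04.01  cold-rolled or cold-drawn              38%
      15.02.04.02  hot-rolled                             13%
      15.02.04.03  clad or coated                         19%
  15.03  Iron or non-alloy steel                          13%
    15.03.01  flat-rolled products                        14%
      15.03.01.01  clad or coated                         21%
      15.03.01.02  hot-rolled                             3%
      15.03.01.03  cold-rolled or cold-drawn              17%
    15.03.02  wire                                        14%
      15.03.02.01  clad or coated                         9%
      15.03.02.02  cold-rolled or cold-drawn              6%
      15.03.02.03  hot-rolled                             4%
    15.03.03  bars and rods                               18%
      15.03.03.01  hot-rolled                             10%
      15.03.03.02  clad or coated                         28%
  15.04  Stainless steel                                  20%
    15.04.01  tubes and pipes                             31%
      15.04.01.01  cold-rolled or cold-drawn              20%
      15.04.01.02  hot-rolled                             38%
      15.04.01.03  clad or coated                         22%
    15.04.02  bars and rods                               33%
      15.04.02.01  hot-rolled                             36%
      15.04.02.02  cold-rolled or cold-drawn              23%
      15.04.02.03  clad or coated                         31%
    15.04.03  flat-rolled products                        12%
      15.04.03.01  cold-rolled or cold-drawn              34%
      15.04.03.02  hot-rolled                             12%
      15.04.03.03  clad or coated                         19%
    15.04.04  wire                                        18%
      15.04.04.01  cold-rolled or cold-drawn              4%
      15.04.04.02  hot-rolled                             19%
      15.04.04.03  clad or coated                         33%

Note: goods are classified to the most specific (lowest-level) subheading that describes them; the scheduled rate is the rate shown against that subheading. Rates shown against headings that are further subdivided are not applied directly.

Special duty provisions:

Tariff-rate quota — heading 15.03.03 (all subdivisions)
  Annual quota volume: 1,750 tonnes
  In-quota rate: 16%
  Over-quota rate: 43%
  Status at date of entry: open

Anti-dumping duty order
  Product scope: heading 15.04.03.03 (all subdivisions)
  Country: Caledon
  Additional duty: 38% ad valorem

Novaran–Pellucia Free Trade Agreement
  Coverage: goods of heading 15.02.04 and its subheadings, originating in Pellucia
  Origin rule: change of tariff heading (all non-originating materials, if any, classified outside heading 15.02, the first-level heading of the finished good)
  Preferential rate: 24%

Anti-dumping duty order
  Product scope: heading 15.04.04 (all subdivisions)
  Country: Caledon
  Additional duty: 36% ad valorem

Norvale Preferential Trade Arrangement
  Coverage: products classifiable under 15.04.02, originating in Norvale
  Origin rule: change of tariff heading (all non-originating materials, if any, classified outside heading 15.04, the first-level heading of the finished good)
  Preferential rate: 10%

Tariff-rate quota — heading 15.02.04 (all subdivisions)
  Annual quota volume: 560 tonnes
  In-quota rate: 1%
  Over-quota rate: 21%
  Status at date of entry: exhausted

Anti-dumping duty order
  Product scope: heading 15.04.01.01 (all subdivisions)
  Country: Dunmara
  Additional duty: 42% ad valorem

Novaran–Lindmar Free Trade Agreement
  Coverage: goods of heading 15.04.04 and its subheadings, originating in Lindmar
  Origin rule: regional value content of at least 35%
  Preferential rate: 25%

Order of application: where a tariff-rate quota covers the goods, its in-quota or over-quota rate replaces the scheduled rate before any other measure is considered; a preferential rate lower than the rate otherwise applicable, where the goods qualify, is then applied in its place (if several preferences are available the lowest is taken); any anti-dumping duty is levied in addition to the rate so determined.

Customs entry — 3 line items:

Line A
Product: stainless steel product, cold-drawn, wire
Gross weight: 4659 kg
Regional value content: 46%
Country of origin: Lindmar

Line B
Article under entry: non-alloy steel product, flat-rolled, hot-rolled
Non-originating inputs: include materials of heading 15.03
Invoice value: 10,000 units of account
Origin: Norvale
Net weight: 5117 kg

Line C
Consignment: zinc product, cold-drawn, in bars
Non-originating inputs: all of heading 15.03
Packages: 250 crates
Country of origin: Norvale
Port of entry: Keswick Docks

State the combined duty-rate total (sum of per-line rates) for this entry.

37%

Line A: stainless steel → 15.04; wire → 15.04.04; cold-drawn → 15.04.04.01. Scheduled 4%. Lindmar agreement on 15.04.04: RVC ≥ 35% → 25% available; preference 25% not lower than 4% → no reduction. → 4%.
Line B: non-alloy steel → 15.03; flat-rolled → 15.03.01; hot-rolled → 15.03.01.02. Scheduled 3%. Norvale agreement on 15.04.02: 15.03.01.02 not covered. → 3%.
Line C: zinc → 15.02; in bars → 15.02.03; cold-drawn → 15.02.03.01. Scheduled 30%. Norvale agreement on 15.04.02: 15.02.03.01 not covered. → 30%.
Sum: 4% + 3% + 30% = 37%.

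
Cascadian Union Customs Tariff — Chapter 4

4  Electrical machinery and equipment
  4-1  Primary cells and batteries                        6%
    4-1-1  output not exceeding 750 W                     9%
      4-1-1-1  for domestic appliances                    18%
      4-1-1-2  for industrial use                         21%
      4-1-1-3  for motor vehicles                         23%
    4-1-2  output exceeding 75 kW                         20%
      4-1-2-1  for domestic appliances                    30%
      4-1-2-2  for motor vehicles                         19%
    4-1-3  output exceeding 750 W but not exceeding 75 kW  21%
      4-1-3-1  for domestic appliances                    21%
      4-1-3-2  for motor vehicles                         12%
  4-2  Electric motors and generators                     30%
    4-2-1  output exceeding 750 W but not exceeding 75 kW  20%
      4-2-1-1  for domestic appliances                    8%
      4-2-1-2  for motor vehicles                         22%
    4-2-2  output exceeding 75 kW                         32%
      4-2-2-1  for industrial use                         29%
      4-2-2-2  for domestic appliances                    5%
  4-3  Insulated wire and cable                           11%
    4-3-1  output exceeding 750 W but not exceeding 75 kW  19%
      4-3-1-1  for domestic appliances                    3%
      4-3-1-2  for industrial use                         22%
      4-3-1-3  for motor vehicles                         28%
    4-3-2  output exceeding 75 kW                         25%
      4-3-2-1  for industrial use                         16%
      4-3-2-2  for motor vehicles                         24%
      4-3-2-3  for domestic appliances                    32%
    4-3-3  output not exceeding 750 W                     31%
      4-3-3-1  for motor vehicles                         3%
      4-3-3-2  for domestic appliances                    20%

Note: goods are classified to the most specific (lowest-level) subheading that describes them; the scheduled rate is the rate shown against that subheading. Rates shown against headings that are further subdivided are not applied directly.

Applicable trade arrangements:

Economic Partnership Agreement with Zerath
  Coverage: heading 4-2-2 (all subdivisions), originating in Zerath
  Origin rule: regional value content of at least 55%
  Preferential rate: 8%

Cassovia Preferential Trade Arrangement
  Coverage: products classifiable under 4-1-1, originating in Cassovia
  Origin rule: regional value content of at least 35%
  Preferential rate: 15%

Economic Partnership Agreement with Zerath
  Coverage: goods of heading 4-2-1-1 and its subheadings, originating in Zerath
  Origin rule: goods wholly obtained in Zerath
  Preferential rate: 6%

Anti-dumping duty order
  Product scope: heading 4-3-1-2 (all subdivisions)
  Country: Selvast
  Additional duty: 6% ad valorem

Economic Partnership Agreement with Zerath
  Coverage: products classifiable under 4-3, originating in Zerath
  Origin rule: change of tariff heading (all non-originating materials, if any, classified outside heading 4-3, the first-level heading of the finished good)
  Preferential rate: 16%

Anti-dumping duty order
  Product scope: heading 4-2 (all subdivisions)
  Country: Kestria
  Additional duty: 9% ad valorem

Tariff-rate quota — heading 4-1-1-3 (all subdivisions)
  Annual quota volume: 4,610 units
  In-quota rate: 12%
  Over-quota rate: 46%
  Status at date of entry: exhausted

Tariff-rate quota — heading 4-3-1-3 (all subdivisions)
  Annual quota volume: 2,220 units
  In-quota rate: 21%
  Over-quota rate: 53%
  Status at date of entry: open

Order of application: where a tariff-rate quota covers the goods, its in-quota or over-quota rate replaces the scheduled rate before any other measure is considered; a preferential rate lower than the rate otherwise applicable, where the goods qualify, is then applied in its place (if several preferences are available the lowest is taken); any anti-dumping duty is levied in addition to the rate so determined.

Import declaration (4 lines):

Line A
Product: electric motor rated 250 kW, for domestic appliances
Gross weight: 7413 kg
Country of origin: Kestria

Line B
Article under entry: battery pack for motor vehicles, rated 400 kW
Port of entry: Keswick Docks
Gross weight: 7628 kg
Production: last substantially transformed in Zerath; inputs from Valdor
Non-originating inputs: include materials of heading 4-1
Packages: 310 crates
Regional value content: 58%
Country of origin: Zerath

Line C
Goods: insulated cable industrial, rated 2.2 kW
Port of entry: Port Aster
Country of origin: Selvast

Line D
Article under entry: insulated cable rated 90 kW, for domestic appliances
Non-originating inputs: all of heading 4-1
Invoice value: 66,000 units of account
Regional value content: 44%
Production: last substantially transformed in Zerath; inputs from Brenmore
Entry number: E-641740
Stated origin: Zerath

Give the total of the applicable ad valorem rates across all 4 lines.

77%

Line A: electric motor → 4-2; rated 250 kW → 4-2-2; for domestic appliances → 4-2-2-2. Scheduled 5%. anti-dumping (Kestria, 4-2): +9%; total 5% + 9% = 14%. → 14%.
Line B: battery pack → 4-1; rated 400 kW → 4-1-2; for motor vehicles → 4-1-2-2. Scheduled 19%. Zerath agreement on 4-2-2: 4-1-2-2 not covered; Zerath agreement on 4-2-1-1: 4-1-2-2 not covered; Zerath agreement on 4-3: 4-1-2-2 not covered. → 19%.
Line C: insulated cable → 4-3; rated 2.2 kW → 4-3-1; industrial → 4-3-1-2. Scheduled 22%. anti-dumping (Selvast, 4-3-1-2): +6%; total 22% + 6% = 28%. → 28%.
Line D: insulated cable → 4-3; rated 90 kW → 4-3-2; for domestic appliances → 4-3-2-3. Scheduled 32%. Zerath agreement on 4-2-2: 4-3-2-3 not covered; Zerath agreement on 4-2-1-1: 4-3-2-3 not covered; Zerath agreement on 4-3: CTH met → 16% available; preferential 16%. → 16%.
Sum: 14% + 19% + 28% + 16% = 77%.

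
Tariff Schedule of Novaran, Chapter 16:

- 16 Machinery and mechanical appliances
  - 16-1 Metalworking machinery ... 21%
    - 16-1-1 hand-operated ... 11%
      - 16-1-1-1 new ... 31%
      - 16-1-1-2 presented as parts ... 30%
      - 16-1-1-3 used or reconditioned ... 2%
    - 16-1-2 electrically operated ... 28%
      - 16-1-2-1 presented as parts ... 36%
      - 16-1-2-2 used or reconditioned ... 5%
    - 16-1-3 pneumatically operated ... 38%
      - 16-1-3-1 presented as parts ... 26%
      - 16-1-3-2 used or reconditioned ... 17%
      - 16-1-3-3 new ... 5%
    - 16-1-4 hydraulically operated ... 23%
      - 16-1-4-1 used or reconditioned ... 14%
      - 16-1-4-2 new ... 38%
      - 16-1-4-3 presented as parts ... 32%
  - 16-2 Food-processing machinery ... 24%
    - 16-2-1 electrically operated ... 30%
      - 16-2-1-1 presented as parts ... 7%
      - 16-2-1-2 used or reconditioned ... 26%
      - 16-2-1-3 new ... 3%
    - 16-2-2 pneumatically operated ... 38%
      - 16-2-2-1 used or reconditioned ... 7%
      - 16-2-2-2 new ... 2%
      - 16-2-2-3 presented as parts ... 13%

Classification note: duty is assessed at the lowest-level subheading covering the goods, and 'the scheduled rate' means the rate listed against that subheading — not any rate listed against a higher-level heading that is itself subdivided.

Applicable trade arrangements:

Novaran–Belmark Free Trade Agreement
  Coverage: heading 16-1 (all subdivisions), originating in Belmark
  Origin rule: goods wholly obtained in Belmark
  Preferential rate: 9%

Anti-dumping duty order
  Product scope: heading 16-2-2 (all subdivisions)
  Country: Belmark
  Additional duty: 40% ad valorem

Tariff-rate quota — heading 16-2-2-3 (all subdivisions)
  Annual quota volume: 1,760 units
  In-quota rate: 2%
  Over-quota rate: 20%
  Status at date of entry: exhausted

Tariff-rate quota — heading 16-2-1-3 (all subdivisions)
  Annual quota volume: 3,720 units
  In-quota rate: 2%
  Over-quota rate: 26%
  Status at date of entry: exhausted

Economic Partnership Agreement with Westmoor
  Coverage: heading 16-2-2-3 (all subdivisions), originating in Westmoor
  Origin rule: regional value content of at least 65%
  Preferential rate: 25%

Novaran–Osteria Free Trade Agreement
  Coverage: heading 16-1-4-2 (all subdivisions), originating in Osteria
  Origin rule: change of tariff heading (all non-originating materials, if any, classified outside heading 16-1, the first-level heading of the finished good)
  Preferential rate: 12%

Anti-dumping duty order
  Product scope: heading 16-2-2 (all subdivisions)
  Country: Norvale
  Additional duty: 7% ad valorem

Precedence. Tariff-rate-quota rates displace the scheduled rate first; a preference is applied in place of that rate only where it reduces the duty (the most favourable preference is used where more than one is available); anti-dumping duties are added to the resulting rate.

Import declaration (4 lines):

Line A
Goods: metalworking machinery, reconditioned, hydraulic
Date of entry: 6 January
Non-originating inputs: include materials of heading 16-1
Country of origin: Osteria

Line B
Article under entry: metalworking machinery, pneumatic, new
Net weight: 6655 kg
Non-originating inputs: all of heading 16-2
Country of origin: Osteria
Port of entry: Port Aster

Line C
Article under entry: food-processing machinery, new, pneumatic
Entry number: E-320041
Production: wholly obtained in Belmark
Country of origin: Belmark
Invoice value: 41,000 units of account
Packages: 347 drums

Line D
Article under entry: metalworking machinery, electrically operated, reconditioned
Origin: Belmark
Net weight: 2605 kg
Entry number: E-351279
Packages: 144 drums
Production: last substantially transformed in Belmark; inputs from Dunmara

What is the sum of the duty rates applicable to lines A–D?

Line A: metalworking → 16-1; hydraulic → 16-1-4; reconditioned → 16-1-4-1. Scheduled 14%. Osteria agreement on 16-1-4-2: 16-1-4-1 not covered. → 14%.
Line B: metalworking → 16-1; pneumatic → 16-1-3; new → 16-1-3-3. Scheduled 5%. Osteria agreement on 16-1-4-2: 16-1-3-3 not covered. → 5%.
Line C: food-processing → 16-2; pneumatic → 16-2-2; new → 16-2-2-2. Scheduled 2%. Belmark agreement on 16-1: 16-2-2-2 not covered; anti-dumping (Belmark, 16-2-2): +40%; total 2% + 40% = 42%. → 42%.
Line D: metalworking → 16-1; electrically operated → 16-1-2; reconditioned → 16-1-2-2. Scheduled 5%. Belmark agreement on 16-1: not wholly obtained. → 5%.
Sum: 14% + 5% + 42% + 5% = 66%.

66%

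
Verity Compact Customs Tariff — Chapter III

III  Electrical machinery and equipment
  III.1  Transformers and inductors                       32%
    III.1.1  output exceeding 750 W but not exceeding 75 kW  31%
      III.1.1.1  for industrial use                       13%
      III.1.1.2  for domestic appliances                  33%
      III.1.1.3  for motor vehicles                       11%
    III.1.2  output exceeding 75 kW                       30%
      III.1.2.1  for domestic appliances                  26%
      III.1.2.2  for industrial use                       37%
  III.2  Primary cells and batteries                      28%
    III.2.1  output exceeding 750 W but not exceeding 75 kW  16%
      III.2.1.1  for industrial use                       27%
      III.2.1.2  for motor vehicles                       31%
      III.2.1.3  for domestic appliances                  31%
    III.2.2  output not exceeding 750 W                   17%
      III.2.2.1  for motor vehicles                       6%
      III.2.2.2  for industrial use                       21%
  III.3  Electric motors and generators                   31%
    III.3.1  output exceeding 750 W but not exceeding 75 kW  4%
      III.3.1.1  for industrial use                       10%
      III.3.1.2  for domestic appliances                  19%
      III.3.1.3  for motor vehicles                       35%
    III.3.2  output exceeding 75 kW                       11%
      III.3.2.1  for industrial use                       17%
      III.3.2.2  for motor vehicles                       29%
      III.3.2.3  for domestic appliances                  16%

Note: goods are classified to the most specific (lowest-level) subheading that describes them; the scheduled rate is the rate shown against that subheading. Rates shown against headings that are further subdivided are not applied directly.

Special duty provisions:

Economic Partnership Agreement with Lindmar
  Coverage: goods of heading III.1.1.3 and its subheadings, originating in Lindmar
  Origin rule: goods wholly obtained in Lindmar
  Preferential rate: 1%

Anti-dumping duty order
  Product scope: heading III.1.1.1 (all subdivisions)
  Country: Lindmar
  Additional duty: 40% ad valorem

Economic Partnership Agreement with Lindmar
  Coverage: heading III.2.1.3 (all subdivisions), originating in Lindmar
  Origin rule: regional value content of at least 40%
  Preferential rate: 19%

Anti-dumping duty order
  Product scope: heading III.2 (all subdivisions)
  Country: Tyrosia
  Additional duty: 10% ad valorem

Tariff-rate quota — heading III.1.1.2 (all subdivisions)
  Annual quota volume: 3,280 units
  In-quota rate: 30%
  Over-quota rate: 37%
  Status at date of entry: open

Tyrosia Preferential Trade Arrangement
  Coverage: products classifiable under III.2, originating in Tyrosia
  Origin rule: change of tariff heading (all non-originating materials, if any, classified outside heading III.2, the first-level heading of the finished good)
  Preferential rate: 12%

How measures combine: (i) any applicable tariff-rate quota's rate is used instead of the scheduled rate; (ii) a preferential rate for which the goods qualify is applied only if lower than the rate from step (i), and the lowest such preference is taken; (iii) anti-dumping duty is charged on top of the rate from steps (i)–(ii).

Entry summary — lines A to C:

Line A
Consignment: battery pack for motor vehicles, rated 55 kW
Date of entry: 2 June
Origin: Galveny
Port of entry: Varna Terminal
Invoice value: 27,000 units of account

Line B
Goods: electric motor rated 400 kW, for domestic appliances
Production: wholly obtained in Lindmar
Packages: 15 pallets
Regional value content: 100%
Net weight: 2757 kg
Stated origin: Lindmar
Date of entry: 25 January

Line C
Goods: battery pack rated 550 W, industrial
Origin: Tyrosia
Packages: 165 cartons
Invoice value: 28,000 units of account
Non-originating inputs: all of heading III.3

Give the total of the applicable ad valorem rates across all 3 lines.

69%

Line A: battery pack → III.2; rated 55 kW → III.2.1; for motor vehicles → III.2.1.2. Scheduled 31%. No special measure applies. → 31%.
Line B: electric motor → III.3; rated 400 kW → III.3.2; for domestic appliances → III.3.2.3. Scheduled 16%. Lindmar agreement on III.1.1.3: III.3.2.3 not covered; Lindmar agreement on III.2.1.3: III.3.2.3 not covered. → 16%.
Line C: battery pack → III.2; rated 550 W → III.2.2; industrial → III.2.2.2. Scheduled 21%. Tyrosia agreement on III.2: CTH met → 12% available; preferential 12%; anti-dumping (Tyrosia, III.2): +10%; total 12% + 10% = 22%. → 22%.
Sum: 31% + 16% + 22% = 69%.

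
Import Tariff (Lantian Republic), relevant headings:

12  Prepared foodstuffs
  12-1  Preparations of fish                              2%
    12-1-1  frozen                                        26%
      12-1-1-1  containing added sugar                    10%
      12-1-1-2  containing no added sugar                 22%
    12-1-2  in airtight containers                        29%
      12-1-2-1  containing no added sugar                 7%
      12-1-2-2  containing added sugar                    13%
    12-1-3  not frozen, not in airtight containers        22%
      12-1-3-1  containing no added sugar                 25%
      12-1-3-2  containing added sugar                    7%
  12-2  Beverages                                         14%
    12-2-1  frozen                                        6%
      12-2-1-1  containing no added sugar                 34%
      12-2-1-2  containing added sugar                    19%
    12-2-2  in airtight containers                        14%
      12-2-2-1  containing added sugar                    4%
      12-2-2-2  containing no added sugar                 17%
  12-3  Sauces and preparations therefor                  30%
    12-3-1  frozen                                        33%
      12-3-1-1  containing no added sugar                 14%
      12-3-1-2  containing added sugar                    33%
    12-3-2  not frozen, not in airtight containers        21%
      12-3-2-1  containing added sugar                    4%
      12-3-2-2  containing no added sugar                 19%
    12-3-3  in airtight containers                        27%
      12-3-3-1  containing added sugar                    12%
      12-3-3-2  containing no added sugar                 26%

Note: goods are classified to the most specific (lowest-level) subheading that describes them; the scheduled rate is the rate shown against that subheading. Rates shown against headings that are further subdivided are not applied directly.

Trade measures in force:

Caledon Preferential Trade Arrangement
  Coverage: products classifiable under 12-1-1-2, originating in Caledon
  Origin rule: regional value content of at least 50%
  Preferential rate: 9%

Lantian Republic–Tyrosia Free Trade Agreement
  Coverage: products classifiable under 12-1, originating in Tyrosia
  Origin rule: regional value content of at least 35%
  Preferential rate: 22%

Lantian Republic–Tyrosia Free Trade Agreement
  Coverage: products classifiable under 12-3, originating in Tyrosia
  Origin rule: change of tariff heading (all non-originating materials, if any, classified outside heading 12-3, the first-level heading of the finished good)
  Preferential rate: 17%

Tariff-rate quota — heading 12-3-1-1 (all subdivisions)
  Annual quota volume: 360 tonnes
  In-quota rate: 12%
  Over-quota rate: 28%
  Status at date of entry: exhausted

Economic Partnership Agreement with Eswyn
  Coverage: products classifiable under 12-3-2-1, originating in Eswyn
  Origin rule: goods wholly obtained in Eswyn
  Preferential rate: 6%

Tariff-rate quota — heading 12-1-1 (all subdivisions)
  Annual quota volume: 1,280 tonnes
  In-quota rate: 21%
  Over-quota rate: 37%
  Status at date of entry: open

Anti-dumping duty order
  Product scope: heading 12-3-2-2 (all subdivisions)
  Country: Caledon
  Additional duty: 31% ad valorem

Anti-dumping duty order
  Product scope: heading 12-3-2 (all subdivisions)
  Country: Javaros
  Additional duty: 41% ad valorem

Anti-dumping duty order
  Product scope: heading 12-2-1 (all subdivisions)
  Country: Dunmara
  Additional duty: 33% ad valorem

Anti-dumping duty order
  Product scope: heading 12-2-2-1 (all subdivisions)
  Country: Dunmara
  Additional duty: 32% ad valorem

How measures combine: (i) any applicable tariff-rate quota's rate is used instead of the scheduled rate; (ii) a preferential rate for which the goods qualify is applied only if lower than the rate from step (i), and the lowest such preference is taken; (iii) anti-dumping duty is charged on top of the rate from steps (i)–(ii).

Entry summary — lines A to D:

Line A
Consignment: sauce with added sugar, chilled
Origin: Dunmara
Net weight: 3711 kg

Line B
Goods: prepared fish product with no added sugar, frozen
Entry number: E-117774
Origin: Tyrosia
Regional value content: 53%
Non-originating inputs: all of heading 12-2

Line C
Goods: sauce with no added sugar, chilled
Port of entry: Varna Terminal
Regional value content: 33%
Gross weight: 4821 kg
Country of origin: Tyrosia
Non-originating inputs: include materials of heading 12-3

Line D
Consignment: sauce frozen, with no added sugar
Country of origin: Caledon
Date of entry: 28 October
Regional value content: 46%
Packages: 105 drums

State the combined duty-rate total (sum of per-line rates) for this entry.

72%

Line A: sauce → 12-3; chilled → 12-3-2; with added sugar → 12-3-2-1. Scheduled 4%. No special measure applies. → 4%.
Line B: prepared fish product → 12-1; frozen → 12-1-1; with no added sugar → 12-1-1-2. Scheduled 22%. quota on 12-1-1 open → in-quota 21%; Tyrosia agreement on 12-1: RVC ≥ 35% → 22% available; Tyrosia agreement on 12-3: 12-1-1-2 not covered; preference 22% not lower than 21% → no reduction. → 21%.
Line C: sauce → 12-3; chilled → 12-3-2; with no added sugar → 12-3-2-2. Scheduled 19%. Tyrosia agreement on 12-1: 12-3-2-2 not covered; Tyrosia agreement on 12-3: CTH not met. → 19%.
Line D: sauce → 12-3; frozen → 12-3-1; with no added sugar → 12-3-1-1. Scheduled 14%. quota on 12-3-1-1 exhausted → over-quota 28%; Caledon agreement on 12-1-1-2: 12-3-1-1 not covered. → 28%.
Sum: 4% + 21% + 19% + 28% = 72%.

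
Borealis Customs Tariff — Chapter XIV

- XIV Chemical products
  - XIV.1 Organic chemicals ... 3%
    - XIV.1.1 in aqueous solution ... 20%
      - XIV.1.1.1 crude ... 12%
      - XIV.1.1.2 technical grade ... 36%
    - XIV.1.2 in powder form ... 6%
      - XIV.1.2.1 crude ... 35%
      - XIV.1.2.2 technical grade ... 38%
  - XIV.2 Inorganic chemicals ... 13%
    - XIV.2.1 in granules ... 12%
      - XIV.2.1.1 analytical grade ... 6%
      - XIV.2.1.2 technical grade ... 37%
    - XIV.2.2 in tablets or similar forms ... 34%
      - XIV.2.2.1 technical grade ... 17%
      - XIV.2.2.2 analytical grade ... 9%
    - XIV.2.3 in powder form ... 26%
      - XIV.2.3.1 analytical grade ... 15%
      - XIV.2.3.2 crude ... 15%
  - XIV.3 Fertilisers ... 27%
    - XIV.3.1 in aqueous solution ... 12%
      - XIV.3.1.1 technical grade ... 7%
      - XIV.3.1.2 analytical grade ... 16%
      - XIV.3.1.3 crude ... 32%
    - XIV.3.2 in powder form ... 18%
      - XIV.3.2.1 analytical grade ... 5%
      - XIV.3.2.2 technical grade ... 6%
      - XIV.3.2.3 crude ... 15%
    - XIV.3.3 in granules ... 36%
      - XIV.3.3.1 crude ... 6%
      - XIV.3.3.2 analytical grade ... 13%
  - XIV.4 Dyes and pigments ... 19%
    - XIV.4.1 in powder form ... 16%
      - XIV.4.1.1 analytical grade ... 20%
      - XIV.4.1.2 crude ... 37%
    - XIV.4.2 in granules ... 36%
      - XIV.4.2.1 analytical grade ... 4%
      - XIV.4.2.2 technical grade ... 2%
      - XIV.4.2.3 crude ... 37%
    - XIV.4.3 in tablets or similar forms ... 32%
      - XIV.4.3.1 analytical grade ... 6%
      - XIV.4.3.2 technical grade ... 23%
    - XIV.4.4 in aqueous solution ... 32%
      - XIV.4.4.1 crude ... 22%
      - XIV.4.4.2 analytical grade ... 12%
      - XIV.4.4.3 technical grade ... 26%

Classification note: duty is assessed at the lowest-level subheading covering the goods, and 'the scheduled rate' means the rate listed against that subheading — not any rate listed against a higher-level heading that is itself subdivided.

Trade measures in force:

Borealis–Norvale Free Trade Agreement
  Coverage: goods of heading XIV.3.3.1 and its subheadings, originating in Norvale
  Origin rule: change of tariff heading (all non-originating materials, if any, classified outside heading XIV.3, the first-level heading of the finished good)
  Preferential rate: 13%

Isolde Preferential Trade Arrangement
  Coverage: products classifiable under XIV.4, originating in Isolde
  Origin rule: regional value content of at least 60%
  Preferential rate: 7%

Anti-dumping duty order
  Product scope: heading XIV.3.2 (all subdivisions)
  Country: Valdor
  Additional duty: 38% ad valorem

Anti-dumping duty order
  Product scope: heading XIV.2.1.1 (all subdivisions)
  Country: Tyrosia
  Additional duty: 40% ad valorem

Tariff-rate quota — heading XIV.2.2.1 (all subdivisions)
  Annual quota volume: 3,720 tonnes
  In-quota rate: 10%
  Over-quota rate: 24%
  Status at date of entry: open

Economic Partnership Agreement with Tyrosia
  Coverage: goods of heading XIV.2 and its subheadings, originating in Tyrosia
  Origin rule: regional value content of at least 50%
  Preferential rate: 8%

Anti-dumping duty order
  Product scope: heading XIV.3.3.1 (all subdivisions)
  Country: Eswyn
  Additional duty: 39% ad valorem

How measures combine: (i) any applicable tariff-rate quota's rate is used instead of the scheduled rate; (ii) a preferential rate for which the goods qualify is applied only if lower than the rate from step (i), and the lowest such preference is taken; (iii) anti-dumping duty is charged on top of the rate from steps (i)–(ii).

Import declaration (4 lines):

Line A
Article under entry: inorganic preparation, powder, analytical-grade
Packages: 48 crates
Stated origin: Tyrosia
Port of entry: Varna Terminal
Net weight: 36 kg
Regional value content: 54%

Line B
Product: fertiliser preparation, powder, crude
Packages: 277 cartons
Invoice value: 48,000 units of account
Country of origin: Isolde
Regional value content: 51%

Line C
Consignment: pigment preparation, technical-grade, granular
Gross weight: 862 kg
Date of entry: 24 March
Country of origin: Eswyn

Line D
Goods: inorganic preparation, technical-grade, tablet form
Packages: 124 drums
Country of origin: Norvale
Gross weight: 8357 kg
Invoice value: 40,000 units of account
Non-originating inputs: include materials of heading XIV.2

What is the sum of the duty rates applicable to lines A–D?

35%

Line A: inorganic → XIV.2; powder → XIV.2.3; analytical-grade → XIV.2.3.1. Scheduled 15%. Tyrosia agreement on XIV.2: RVC ≥ 50% → 8% available; preferential 8%. → 8%.
Line B: fertiliser → XIV.3; powder → XIV.3.2; crude → XIV.3.2.3. Scheduled 15%. Isolde agreement on XIV.4: XIV.3.2.3 not covered. → 15%.
Line C: pigment → XIV.4; granular → XIV.4.2; technical-grade → XIV.4.2.2. Scheduled 2%. No special measure applies. → 2%.
Line D: inorganic → XIV.2; tablet form → XIV.2.2; technical-grade → XIV.2.2.1. Scheduled 17%. quota on XIV.2.2.1 open → in-quota 10%; Norvale agreement on XIV.3.3.1: XIV.2.2.1 not covered. → 10%.
Sum: 8% + 15% + 2% + 10% = 35%.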